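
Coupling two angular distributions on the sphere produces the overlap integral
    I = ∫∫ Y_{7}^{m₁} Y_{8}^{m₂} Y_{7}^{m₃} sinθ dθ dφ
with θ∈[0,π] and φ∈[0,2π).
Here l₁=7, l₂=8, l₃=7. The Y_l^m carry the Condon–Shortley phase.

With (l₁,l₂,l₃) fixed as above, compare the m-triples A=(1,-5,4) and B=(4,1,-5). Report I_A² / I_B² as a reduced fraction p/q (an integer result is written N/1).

l's match ⇒ only the (l;m) 3-j factors differ between A and B.
A: triangle coeff Δ(7,8,7) = 1/22086194130; Σ_t [0,3]: t=0:+1/20901888000 t=1:−1/870912000 t=2:+1/348364800 t=3:−1/1045094400 = 17/20901888000; (3j)²=17/2185 [(7 8 7; 1 -5 4)], sign=-1
B: triangle coeff Δ(7,8,7) = 1/22086194130; Σ_t [1,3]: t=1:−1/9754214400 t=2:+1/870912000 t=3:−1/746496000 = -43/146313216000; (3j)²=5547/3380195 [(7 8 7; 4 1 -5)], sign=-1
I_A²/I_B² = (17/2185)/(5547/3380195) = 26299/5547

26299/5547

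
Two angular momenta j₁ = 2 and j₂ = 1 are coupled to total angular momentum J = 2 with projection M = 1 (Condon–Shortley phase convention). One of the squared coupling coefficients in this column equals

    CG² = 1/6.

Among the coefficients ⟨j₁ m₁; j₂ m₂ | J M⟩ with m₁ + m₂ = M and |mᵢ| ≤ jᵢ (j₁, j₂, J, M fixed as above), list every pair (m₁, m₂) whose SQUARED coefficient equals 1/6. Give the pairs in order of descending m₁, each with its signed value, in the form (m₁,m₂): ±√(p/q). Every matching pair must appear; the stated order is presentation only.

(1,0): +√(1/6)

Admissible pairs with m₁+m₂ = M = 1: (0,1), (1,0), (2,-1)
  (m₁,m₂)=(2,-1): CG² = 1/3, CG = +√(1/3)
  (m₁,m₂)=(1,0): CG² = 1/6, CG = +√(1/6)   ← matches the target
  (m₁,m₂)=(0,1): CG² = 1/2, CG = −√(1/2)
Pairs with CG² = 1/6: (1,0): +√(1/6)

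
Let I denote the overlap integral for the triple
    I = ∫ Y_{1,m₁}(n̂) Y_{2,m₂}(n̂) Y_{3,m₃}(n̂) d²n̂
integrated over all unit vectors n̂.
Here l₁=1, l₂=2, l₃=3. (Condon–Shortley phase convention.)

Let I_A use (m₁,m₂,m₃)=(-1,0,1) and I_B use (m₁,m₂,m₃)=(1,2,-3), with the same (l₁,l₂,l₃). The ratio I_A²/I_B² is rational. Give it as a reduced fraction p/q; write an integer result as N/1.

2/5

Shared (l₁,l₂,l₃)=(1,2,3): N and (l;000)² cancel in I_A²/I_B².
A: Δ = 0!·2!·4!/7! = 1/105; Racah Σ t=0..0: t=0:+1/8 = 1/8; ⇒ 3j(1 2 3; -1 0 1)² = 2/35, sgn +1
B: Δ = 0!·2!·4!/7! = 1/105; Racah Σ t=0..0: t=0:+1/48 = 1/48; ⇒ 3j(1 2 3; 1 2 -3)² = 1/7, sgn +1
I_A²/I_B² = (2/35)/(1/7) = 2/5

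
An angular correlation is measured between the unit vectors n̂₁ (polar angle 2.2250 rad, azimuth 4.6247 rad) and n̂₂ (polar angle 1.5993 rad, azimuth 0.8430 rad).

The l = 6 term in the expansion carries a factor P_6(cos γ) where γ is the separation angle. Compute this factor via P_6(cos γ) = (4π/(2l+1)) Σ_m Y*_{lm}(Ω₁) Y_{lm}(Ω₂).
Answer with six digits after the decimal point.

0.124212

Term-by-term m-sum for l=6 (normalisation 4π/13 = 0.966644):
  m=-6: (-0.104305+0.060574i) × (+0.163257+0.453412i) = -0.044493-0.037404i  (running Σ = -0.044493-0.037404i)
  m=-5: (+0.136028+0.290111i) × (+0.022710-0.041829i) = +0.015224+0.000898i  (running Σ = -0.029269-0.036506i)
  m=-4: (+0.408313-0.149396i) × (+0.343690-0.080620i) = +0.128289-0.084264i  (running Σ = +0.099020-0.120770i)
  m=-3: (-0.055285-0.205286i) × (-0.045375-0.031889i) = -0.004038+0.011078i  (running Σ = +0.094982-0.109692i)
  m=-2: (+0.230282-0.040806i) × (-0.036862-0.318554i) = -0.021487-0.071853i  (running Σ = +0.073495-0.181545i)
  m=-1: (-0.027597-0.313907i) × (-0.038847+0.043601i) = +0.014759+0.010991i  (running Σ = +0.088253-0.170554i)
  m=0: (+0.153658-0.000000i) × (-0.312438+0.000000i) = -0.048009+0.000000i  (running Σ = +0.040245-0.170554i)
  m=1: (+0.027597-0.313907i) × (+0.038847+0.043601i) = +0.014759-0.010991i  (running Σ = +0.055004-0.181545i)
  m=2: (+0.230282+0.040806i) × (-0.036862+0.318554i) = -0.021487+0.071853i  (running Σ = +0.033516-0.109692i)
  m=3: (+0.055285-0.205286i) × (+0.045375-0.031889i) = -0.004038-0.011078i  (running Σ = +0.029479-0.120770i)
  m=4: (+0.408313+0.149396i) × (+0.343690+0.080620i) = +0.128289+0.084264i  (running Σ = +0.157767-0.036506i)
  m=5: (-0.136028+0.290111i) × (-0.022710-0.041829i) = +0.015224-0.000898i  (running Σ = +0.172992-0.037404i)
  m=6: (-0.104305-0.060574i) × (+0.163257-0.453412i) = -0.044493+0.037404i  (running Σ = +0.128498+0.000000i)
Total Σ_m = +0.128498+0.000000i. Multiply by 0.966644: +0.124212+0.000000i. P_6(cos γ) = 0.124212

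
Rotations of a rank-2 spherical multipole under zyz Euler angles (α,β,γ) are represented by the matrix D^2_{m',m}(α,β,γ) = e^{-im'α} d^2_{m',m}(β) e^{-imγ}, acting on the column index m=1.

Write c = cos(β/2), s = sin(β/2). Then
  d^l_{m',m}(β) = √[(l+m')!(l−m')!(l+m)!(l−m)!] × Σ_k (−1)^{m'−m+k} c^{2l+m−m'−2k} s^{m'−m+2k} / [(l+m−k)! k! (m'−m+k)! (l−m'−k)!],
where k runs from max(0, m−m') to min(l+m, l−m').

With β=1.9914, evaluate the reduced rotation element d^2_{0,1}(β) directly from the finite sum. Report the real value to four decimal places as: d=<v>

d^2_{0,1}(β=1.9914) via the finite sum:
With c≡cos(β/2)=0.543916 and s≡sin(β/2)=0.839140, N=[2·2·6·1]^{1/2}=4.898979
k: max(0,(1)−(0))=1 … min(2+(1),2−(0))=2
  k=1: (−1)^0·4.8990/(2)·0.5439^3·0.8391^1 = +0.330754
  k=2: (−1)^1·4.8990/(2)·0.5439^1·0.8391^3 = -0.787246
d^2_{0,1}(1.9914) = +0.330754 -0.787246 = -0.456492

d=-0.4565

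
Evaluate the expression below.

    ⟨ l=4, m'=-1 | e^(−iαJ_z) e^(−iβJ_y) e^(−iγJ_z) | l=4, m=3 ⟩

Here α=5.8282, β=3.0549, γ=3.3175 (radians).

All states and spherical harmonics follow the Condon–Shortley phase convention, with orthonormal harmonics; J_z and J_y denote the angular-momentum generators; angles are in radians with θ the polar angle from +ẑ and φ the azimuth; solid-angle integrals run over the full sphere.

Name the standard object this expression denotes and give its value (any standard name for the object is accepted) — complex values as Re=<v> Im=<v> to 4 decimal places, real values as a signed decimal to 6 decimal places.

This is a Wigner D-matrix element — the rotation-matrix element ⟨l m'| R(α,β,γ) |l m⟩ in the angular-momentum basis.
D^4_{-1,3}(5.8282,3.0549,3.3175) = e^{-i·-1·5.8282}·d^4_{-1,3}(3.0549)·e^{-i·3·3.3175}. Compute d first:
With c≡cos(β/2)=0.043333 and s≡sin(β/2)=0.999061, N=[6·120·5040·1]^{1/2}=1904.940944
k: max(0,(3)−(-1))=4 … min(4+(3),4−(-1))=5
  k=4: (−1)^0·1904.9409/(144)·0.0433^4·0.9991^4 = +0.000046
  k=5: (−1)^1·1904.9409/(240)·0.0433^2·0.9991^6 = -0.014820
d^4_{-1,3}(3.0549) = +0.000046 -0.014820 = -0.014774
D = (+0.898267-0.439449i)·(-0.014774)·(-0.863956+0.503567i) = +0.008196-0.012292i

Wigner D-matrix element, Re=0.0082 Im=-0.0123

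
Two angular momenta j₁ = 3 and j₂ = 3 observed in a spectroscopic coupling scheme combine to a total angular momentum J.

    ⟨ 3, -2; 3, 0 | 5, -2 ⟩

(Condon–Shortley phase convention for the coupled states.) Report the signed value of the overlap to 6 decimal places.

j₁+j₂−J=1  J+j₁−j₂=5  J−j₁+j₂=5  j₁+j₂+J+1=12
(j₁±m₁, j₂±m₂, J±M) = (1,5,3,3,3,7)
P² = 43200
sum k=0..1:
  [0] +1/1440 = 1/1440
  [1] −1/288 = -1/288
S = -1/360
C² = P²·S² = 1/3 ; C = -0.577350

-0.577350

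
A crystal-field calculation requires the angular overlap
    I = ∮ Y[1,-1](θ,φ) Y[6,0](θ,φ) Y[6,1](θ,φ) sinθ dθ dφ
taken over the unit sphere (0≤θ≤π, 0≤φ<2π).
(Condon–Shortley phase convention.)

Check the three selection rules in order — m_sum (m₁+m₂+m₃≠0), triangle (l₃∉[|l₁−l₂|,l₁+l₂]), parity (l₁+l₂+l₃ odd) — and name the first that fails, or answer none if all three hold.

parity

Σmᵢ = 0  ✓
l₃∈[|l₁−l₂|,l₁+l₂]=[5,7], have l₃=6  ✓
Σlᵢ = 13 ⇒ odd  ✗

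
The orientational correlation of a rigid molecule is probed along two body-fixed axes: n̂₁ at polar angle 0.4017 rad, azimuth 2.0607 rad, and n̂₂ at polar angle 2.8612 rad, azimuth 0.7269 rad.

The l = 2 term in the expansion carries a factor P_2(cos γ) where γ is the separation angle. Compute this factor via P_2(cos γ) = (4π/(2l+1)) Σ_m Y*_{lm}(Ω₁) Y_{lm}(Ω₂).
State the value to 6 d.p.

Summing Y*_{l m}(θ₁,φ₁)·Y_{l m}(θ₂,φ₂) over m ∈ [−2, 2]; prefactor 4π/(2·2+1) = 2.513274:
  m=-2: (-0.032901-0.049034i) × (+0.003453-0.029379i) = -0.001554+0.000797i  (running Σ = -0.001554+0.000797i)
  m=-1: (-0.130815+0.245310i) × (-0.153513+0.136527i) = -0.013410-0.055518i  (running Σ = -0.014964-0.054721i)
  m=0: (+0.486143-0.000000i) × (+0.558324+0.000000i) = +0.271425+0.000000i  (running Σ = +0.256462-0.054721i)
  m=1: (+0.130815+0.245310i) × (+0.153513+0.136527i) = -0.013410+0.055518i  (running Σ = +0.243052+0.000797i)
  m=2: (-0.032901+0.049034i) × (+0.003453+0.029379i) = -0.001554-0.000797i  (running Σ = +0.241498-0.000000i)
Accumulated sum +0.241498-0.000000i; after 4π/(2l+1) scaling, +0.606951-0.000000i ⇒ P_2 = 0.606951

0.606951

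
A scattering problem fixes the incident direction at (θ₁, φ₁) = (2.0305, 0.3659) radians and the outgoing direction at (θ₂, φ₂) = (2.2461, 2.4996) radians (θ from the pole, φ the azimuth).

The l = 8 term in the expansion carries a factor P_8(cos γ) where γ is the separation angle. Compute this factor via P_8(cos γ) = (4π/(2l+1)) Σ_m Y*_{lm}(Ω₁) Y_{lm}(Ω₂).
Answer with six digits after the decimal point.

Summing Y*_{l m}(θ₁,φ₁)·Y_{l m}(θ₂,φ₂) over m ∈ [−8, 8]; prefactor 4π/(2·8+1) = 0.739198:
  m=-8: Y*=-0.20955 + 0.04563j  Y=0.02918 - 0.06472j  product -0.00316 + 0.01489j
  m=-7: Y*=0.35518 - 0.23285j  Y=-0.04929 - 0.22204j  product -0.06921 - 0.06739j
  m=-6: Y*=-0.22269 + 0.30891j  Y=-0.31370 - 0.26983j  product 0.15321 - 0.03682j
  m=-5: Y*=-0.00252 + 0.00951j  Y=-0.42043 - 0.02879j  product 0.00133 - 0.00393j
  m=-4: Y*=-0.03734 - 0.34700j  Y=-0.08079 + 0.05220j  product 0.02113 + 0.02609j
  m=-3: Y*=0.07713 + 0.15069j  Y=0.10876 - 0.29323j  product 0.05258 - 0.00623j
  m=-2: Y*=0.20151 + 0.18099j  Y=-0.07828 - 0.26541j  product 0.03226 - 0.06765j
  m=-1: Y*=-0.21336 - 0.08175j  Y=0.15836 + 0.11840j  product -0.02411 - 0.03821j
  m=+0: Y*=-0.24041 + 0.00000j  Y=0.31017 + 0.00000j  product -0.07457 + 0.00000j
  m=+1: Y*=0.21336 - 0.08175j  Y=-0.15836 + 0.11840j  product -0.02411 + 0.03821j
  m=+2: Y*=0.20151 - 0.18099j  Y=-0.07828 + 0.26541j  product 0.03226 + 0.06765j
  m=+3: Y*=-0.07713 + 0.15069j  Y=-0.10876 - 0.29323j  product 0.05258 + 0.00623j
  m=+4: Y*=-0.03734 + 0.34700j  Y=-0.08079 - 0.05220j  product 0.02113 - 0.02609j
  m=+5: Y*=0.00252 + 0.00951j  Y=0.42043 - 0.02879j  product 0.00133 + 0.00393j
  m=+6: Y*=-0.22269 - 0.30891j  Y=-0.31370 + 0.26983j  product 0.15321 + 0.03682j
  m=+7: Y*=-0.35518 - 0.23285j  Y=0.04929 - 0.22204j  product -0.06921 + 0.06739j
  m=+8: Y*=-0.20955 - 0.04563j  Y=0.02918 + 0.06472j  product -0.00316 - 0.01489j
Accumulated sum 0.25350 - 0.00000j; after 4π/(2l+1) scaling, 0.18739 - 0.00000j ⇒ P_8 = 0.187386

0.187386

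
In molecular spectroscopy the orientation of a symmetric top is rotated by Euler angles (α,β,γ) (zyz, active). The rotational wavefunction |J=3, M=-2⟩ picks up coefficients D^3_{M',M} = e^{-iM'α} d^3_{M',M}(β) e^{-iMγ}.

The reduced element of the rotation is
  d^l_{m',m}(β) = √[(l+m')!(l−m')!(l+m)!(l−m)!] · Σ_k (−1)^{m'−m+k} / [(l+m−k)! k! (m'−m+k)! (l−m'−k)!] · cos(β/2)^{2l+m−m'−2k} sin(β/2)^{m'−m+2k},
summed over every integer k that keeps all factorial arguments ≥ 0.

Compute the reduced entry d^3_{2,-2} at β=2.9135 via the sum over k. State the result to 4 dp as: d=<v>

d=-0.8986

d^3_{2,-2}(β=2.9135) via the finite sum:
c=cos(2.913500/2)=0.113799, s=sin(2.913500/2)=0.993504; N=√[120·1·1·120]=120.000000
k∈{0,1} keeps every argument non-negative
  k=0: (−1)^4·120.0000/(24)·0.1138^2·0.9935^4 = +0.063085
  k=1: (−1)^5·120.0000/(120)·0.1138^0·0.9935^6 = -0.961650
d^3_{2,-2}(2.9135) = +0.063085 -0.961650 = -0.898565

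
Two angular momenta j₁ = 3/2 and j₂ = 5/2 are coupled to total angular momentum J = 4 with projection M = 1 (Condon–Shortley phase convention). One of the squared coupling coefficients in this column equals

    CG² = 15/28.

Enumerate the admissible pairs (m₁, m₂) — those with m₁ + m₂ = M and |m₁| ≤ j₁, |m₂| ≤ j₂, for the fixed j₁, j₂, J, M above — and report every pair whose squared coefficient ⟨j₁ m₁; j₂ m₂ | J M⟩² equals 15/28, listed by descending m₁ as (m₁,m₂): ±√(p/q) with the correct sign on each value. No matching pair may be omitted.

(1/2,1/2): +√(15/28)

Admissible pairs with m₁+m₂ = M = 1: (-3/2,5/2), (-1/2,3/2), (1/2,1/2), (3/2,-1/2)
  (m₁,m₂)=(3/2,-1/2): CG² = 5/28, CG = +√(5/28)
  (m₁,m₂)=(1/2,1/2): CG² = 15/28, CG = +√(15/28)   ← matches the target
  (m₁,m₂)=(-1/2,3/2): CG² = 15/56, CG = +√(15/56)
  (m₁,m₂)=(-3/2,5/2): CG² = 1/56, CG = +√(1/56)
Pairs with CG² = 15/28: (1/2,1/2): +√(15/28)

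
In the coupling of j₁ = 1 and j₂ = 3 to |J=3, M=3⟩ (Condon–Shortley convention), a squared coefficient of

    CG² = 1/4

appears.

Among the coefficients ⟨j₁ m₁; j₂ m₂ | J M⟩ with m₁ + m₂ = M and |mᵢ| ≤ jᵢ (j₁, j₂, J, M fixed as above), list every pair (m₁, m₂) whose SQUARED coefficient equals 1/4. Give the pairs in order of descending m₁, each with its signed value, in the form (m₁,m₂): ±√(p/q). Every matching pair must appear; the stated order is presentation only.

Admissible pairs with m₁+m₂ = M = 3: (0,3), (1,2)
  (m₁,m₂)=(1,2): CG² = 1/4, CG = +√(1/4)   ← matches the target
  (m₁,m₂)=(0,3): CG² = 3/4, CG = −√(3/4)
Pairs with CG² = 1/4: (1,2): +√(1/4)

(1,2): +√(1/4)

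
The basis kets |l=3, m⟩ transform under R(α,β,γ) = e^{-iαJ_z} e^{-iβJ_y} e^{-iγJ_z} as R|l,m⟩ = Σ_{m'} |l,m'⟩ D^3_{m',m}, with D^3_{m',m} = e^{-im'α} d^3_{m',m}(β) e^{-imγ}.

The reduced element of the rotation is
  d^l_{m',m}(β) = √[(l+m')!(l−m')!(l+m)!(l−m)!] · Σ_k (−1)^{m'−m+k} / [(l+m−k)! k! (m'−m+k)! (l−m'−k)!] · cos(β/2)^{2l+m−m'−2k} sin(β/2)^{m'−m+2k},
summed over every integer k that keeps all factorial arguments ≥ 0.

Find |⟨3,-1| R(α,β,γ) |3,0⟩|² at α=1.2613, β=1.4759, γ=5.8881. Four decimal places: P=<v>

P=0.1695

First d^3_{-1,0}(β=1.4759), then the phase factors e^{-i(-1)α} and e^{-i(0)γ}:
With c≡cos(β/2)=0.739849 and s≡sin(β/2)=0.672773, N=[2·24·6·6]^{1/2}=41.569219
k∈{1,2,3} keeps every argument non-negative
  k=1: (−1)^0·41.5692/(12)·0.7398^5·0.6728^1 = +0.516625
  k=2: (−1)^1·41.5692/(4)·0.7398^3·0.6728^3 = -1.281583
  k=3: (−1)^2·41.5692/(12)·0.7398^1·0.6728^5 = +0.353245
d^3_{-1,0}(1.4759) = +0.516625 -1.281583 +0.353245 = -0.411713
|D^3_{-1,0}|² = |d^3_{-1,0}(β)|² = (-0.411713)² = 0.169508 (the z-rotation phases have unit modulus)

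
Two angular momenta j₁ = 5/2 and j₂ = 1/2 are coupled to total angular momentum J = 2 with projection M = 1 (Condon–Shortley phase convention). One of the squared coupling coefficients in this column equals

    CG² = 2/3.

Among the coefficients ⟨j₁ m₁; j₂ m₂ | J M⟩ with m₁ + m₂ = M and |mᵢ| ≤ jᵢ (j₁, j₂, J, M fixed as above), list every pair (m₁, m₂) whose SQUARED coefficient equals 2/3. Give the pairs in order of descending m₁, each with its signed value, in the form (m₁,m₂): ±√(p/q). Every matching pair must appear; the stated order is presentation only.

Admissible pairs with m₁+m₂ = M = 1: (1/2,1/2), (3/2,-1/2)
  (m₁,m₂)=(3/2,-1/2): CG² = 2/3, CG = +√(2/3)   ← matches the target
  (m₁,m₂)=(1/2,1/2): CG² = 1/3, CG = −√(1/3)
Pairs with CG² = 2/3: (3/2,-1/2): +√(2/3)

(3/2,-1/2): +√(2/3)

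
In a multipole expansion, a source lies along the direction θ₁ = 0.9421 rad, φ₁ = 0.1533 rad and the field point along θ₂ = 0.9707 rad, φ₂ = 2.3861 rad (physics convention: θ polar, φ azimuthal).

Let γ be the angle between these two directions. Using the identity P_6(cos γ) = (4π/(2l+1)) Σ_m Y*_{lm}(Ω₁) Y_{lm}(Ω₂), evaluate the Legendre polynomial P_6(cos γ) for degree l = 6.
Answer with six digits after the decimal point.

Term-by-term m-sum for l=6 (normalisation 4π/13 = 0.966644):
  term(m=-6) = (0.013922, -0.015236)   from Y*(Ω₁)=(0.081943, 0.107568), Y(Ω₂)=(-0.027240, -0.150178)
  term(m=-5) = (0.020657, 0.121484)   from Y*(Ω₁)=(0.245352, 0.236249), Y(Ω₂)=(0.291081, 0.214860)
  term(m=-4) = (-0.156506, -0.084199)   from Y*(Ω₁)=(0.350140, 0.246391), Y(Ω₂)=(-0.412122, 0.049535)
  term(m=-3) = (0.015669, -0.006908)   from Y*(Ω₁)=(0.146085, 0.072360), Y(Ω₂)=(0.067322, -0.080632)
  term(m=-2) = (-0.020425, 0.081076)   from Y*(Ω₁)=(-0.259603, -0.082186), Y(Ω₂)=(-0.018354, -0.306495)
  term(m=-1) = (-0.040006, -0.051334)   from Y*(Ω₁)=(-0.276599, -0.042738), Y(Ω₂)=(0.169269, 0.159436)
  term(m=+0) = (0.050843, 0.000000)   from Y*(Ω₁)=(0.202936, -0.000000), Y(Ω₂)=(0.250540, 0.000000)
  term(m=+1) = (-0.040006, 0.051334)   from Y*(Ω₁)=(0.276599, -0.042738), Y(Ω₂)=(-0.169269, 0.159436)
  term(m=+2) = (-0.020425, -0.081076)   from Y*(Ω₁)=(-0.259603, 0.082186), Y(Ω₂)=(-0.018354, 0.306495)
  term(m=+3) = (0.015669, 0.006908)   from Y*(Ω₁)=(-0.146085, 0.072360), Y(Ω₂)=(-0.067322, -0.080632)
  term(m=+4) = (-0.156506, 0.084199)   from Y*(Ω₁)=(0.350140, -0.246391), Y(Ω₂)=(-0.412122, -0.049535)
  term(m=+5) = (0.020657, -0.121484)   from Y*(Ω₁)=(-0.245352, 0.236249), Y(Ω₂)=(-0.291081, 0.214860)
  term(m=+6) = (0.013922, 0.015236)   from Y*(Ω₁)=(0.081943, -0.107568), Y(Ω₂)=(-0.027240, 0.150178)
Total Σ_m = (-0.282533, 0.000000). Multiply by 0.966644: (-0.273108, 0.000000). P_6(cos γ) = -0.273108

-0.273108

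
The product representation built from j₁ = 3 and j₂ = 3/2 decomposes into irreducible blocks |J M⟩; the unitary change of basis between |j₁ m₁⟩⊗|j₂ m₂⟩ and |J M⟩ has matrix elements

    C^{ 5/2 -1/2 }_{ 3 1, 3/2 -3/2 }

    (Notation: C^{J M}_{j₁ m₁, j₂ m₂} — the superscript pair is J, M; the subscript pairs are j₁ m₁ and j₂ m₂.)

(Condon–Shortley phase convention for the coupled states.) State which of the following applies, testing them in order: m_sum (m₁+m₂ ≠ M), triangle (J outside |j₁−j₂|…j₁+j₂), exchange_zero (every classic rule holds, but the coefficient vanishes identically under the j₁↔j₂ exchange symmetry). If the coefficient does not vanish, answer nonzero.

m-sum: m₁+m₂ = 1+(-3/2) = -1/2, M = -1/2  ✓
triangle: |j₁−j₂| = 3/2 ≤ J = 5/2 ≤ j₁+j₂ = 9/2  ✓
exchange: j₁≠j₂ or m₁≠m₂ — the exchange symmetry imposes no constraint here
value check: CG = +√(27/70) = +0.621059 ≠ 0

nonzero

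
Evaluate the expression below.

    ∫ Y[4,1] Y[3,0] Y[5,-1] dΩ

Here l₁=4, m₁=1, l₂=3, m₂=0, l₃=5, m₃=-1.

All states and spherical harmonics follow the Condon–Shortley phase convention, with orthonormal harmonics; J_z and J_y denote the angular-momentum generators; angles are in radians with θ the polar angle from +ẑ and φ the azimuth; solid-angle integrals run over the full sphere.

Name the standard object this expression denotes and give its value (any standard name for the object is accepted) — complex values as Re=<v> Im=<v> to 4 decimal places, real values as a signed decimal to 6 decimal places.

Gaunt coefficient, -0.115089

This is a Gaunt coefficient — the integral of a triple product of spherical harmonics over the sphere.
Checks pass: Σm=0; 12 even; l₃=5∈[1,7].
(2·4+1)(2·3+1)(2·5+1) = 693
Δ: 2! 6! 4! / 13! → 1/180180
sum: t=0:+1/576 t=1:−1/144 t=2:+1/576 = -1/288
3j²(4 3 5; 0 0 0) = Δ·Π!·Σ² = 20/1001  (sign +1)
sum: t=0:+1/432 t=1:−1/192 t=2:+1/1440 = -19/8640
3j²(4 3 5; 1 0 -1) = Δ·Π!·Σ² = 361/30030  (sign -1)
combine: 4πI² = 693·20/1001·361/30030 = 2166/13013
take √, sign -1: I = -0.11508947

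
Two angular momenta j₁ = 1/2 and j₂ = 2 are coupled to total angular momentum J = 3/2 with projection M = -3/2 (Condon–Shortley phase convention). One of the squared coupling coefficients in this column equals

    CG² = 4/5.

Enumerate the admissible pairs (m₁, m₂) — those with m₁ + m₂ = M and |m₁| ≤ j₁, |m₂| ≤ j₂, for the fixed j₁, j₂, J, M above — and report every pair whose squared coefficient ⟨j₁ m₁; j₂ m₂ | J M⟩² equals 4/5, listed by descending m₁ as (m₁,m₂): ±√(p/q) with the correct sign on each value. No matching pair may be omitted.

(1/2,-2): +√(4/5)

Admissible pairs with m₁+m₂ = M = -3/2: (-1/2,-1), (1/2,-2)
  (m₁,m₂)=(1/2,-2): CG² = 4/5, CG = +√(4/5)   ← matches the target
  (m₁,m₂)=(-1/2,-1): CG² = 1/5, CG = −√(1/5)
Pairs with CG² = 4/5: (1/2,-2): +√(4/5)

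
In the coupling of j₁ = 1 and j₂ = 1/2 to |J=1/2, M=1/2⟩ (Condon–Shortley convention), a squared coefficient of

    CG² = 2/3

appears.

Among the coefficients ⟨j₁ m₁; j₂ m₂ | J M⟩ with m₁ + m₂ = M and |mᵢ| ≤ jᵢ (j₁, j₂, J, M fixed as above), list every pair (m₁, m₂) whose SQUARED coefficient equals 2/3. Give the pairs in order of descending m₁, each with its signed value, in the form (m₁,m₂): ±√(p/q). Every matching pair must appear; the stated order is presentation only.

(1,-1/2): +√(2/3)

Admissible pairs with m₁+m₂ = M = 1/2: (0,1/2), (1,-1/2)
  (m₁,m₂)=(1,-1/2): CG² = 2/3, CG = +√(2/3)   ← matches the target
  (m₁,m₂)=(0,1/2): CG² = 1/3, CG = −√(1/3)
Pairs with CG² = 2/3: (1,-1/2): +√(2/3)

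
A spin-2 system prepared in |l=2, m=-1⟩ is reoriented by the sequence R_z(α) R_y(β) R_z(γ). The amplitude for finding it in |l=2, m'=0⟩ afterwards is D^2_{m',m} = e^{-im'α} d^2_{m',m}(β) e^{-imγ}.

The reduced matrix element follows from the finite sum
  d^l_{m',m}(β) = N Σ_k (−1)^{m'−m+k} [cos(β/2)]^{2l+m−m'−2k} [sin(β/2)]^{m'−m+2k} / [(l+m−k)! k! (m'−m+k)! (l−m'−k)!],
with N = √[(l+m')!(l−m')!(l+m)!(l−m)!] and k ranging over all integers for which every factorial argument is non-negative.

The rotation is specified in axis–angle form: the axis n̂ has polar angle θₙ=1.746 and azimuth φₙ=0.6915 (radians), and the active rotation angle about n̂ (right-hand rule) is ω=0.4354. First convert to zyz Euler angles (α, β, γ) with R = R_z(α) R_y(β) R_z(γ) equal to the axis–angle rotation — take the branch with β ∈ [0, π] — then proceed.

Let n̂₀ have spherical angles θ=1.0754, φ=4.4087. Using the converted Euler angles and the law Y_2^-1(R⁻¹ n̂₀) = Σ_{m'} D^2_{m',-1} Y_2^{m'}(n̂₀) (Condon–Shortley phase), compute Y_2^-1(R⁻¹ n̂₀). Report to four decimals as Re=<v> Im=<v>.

Re=-0.1789 Im=0.3358

Axis–angle → zyz. n̂ = (sinθₙcosφₙ, sinθₙsinφₙ, cosθₙ) = (+0.758498, +0.627931, -0.174309), ω = 0.4354.
R = I cosω + sinω [n̂]ₓ + (1−cosω) n̂n̂ᵀ gives
  R = [+0.960378, +0.117955, +0.252509; -0.029082, +0.943489, -0.330126; -0.277180, +0.309702, +0.909536]
β = atan2(√(R₁₃²+R₂₃²), R₃₃) = 0.428630; α = atan2(R₂₃, R₁₃) mod 2π = 5.365350; γ = atan2(R₃₂, −R₃₁) mod 2π = 0.840757
Need the full column D^2_{m',-1} for m'=−2..2 at α=5.3654, β=0.4286, γ=0.8408.
cos(β/2)=0.977122, sin(β/2)=0.212678
d^2_{-2,-1}: single k=1 term ⇒ +0.396825;  D = +0.216101-0.332822i
d^2_{-1,-1}: k∈[0..1] ⇒ +0.911582 -0.129558 = +0.782024;  D = +0.779702-0.060217i
d^2_{0,-1}: k∈[0..1] ⇒ -0.486010 +0.023025 = -0.462985;  D = -0.308764-0.344993i
d^2_{1,-1}: k∈[0..1] ⇒ +0.129558 -0.002046 = +0.127512;  D = -0.023806+0.125270i
d^2_{2,-1}: single k=0 term ⇒ -0.018800;  D = +0.016802-0.008433i
Y_2^{m'}(θ=1.0754,φ=4.4087) and Σ D·Y over m':
  (+0.2161-0.3328i)·(-0.2455-0.1706i)  (+0.7797-0.0602i)·(-0.0966+0.3083i)  (-0.3088-0.3450i)·(-0.1016+0.0000i)  (-0.0238+0.1253i)·(+0.0966+0.3083i)  (+0.0168-0.0084i)·(-0.2455+0.1706i)
Y_2^-1(R⁻¹ n̂) = -0.178864+0.335793i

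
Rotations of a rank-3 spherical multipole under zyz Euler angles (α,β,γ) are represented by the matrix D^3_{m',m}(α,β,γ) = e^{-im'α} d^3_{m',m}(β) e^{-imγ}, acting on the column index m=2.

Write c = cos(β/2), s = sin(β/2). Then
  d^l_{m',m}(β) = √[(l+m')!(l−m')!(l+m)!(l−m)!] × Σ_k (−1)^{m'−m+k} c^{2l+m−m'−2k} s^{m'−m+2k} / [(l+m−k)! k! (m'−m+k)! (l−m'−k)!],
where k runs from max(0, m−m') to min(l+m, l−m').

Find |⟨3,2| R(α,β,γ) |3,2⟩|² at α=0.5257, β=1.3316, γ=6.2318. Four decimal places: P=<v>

P=0.2432

Split into d^3_{2,2}(β=1.3316) × two z-phases.
With c≡cos(β/2)=0.786423 and s≡sin(β/2)=0.617688, N=[120·1·120·1]^{1/2}=120.000000
Admissible k: 0..1 (factorial args all ≥0)
  k=0: (−1)^0·120.0000/(120)·0.7864^6·0.6177^0 = +0.236558
  k=1: (−1)^1·120.0000/(24)·0.7864^4·0.6177^2 = -0.729682
d^3_{2,2}(1.3316) = +0.236558 -0.729682 = -0.493124
|D^3_{2,2}|² = |d^3_{2,2}(β)|² = (-0.493124)² = 0.243172 (the z-rotation phases have unit modulus)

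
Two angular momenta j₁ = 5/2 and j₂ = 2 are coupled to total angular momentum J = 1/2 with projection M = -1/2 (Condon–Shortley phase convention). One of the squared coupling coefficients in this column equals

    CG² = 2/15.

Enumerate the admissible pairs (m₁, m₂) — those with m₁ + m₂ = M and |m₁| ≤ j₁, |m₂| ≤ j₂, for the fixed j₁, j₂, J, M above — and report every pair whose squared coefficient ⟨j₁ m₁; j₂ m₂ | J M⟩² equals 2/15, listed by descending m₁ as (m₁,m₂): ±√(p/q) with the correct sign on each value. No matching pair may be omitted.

Admissible pairs with m₁+m₂ = M = -1/2: (-5/2,2), (-3/2,1), (-1/2,0), (1/2,-1), (3/2,-2)
  (m₁,m₂)=(3/2,-2): CG² = 1/15, CG = +√(1/15)
  (m₁,m₂)=(1/2,-1): CG² = 2/15, CG = −√(2/15)   ← matches the target
  (m₁,m₂)=(-1/2,0): CG² = 1/5, CG = +√(1/5)
  (m₁,m₂)=(-3/2,1): CG² = 4/15, CG = −√(4/15)
  (m₁,m₂)=(-5/2,2): CG² = 1/3, CG = +√(1/3)
Pairs with CG² = 2/15: (1/2,-1): −√(2/15)

(1/2,-1): −√(2/15)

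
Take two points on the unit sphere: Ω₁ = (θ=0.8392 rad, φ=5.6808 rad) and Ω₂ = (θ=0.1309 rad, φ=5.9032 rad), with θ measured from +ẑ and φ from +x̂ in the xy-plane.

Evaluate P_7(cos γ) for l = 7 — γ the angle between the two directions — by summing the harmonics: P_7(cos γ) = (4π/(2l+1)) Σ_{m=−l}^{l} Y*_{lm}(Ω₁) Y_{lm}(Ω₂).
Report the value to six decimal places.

Expand P_7 via completeness: Σ_{m} conj(Y_{7,m}) at Ω₁ times Y_{7,m} at Ω₂ —
  m=-7: (-0.030043+0.055560i) × (-0.000000+0.000000i) = +0.000000-0.000000i  (running Σ = +0.000000-0.000000i)
  m=-6: (-0.188910+0.096607i) × (-0.000006+0.000007i) = +0.000000-0.000002i  (running Σ = +0.000000-0.000002i)
  m=-5: (-0.398583-0.051974i) × (-0.000053+0.000155i) = +0.000029-0.000059i  (running Σ = +0.000030-0.000061i)
  m=-4: (-0.313247-0.281490i) × (+0.000105+0.002062i) = +0.000548-0.000676i  (running Σ = +0.000577-0.000737i)
  m=-3: (-0.021642-0.089852i) × (+0.007839+0.017055i) = +0.001363-0.001073i  (running Σ = +0.001940-0.001810i)
  m=-2: (-0.116198+0.303153i) × (+0.086287+0.082007i) = -0.034887+0.016629i  (running Σ = -0.032947+0.014819i)
  m=-1: (-0.204013+0.140289i) × (+0.440302+0.175855i) = -0.114498+0.025893i  (running Σ = -0.147445+0.040712i)
  m=0: (+0.259400-0.000000i) × (+0.845592+0.000000i) = +0.219346+0.000000i  (running Σ = +0.071902+0.040712i)
  m=1: (+0.204013+0.140289i) × (-0.440302+0.175855i) = -0.114498-0.025893i  (running Σ = -0.042596+0.014819i)
  m=2: (-0.116198-0.303153i) × (+0.086287-0.082007i) = -0.034887-0.016629i  (running Σ = -0.077483-0.001810i)
  m=3: (+0.021642-0.089852i) × (-0.007839+0.017055i) = +0.001363+0.001073i  (running Σ = -0.076121-0.000737i)
  m=4: (-0.313247+0.281490i) × (+0.000105-0.002062i) = +0.000548+0.000676i  (running Σ = -0.075573-0.000061i)
  m=5: (+0.398583-0.051974i) × (+0.000053+0.000155i) = +0.000029+0.000059i  (running Σ = -0.075544-0.000002i)
  m=6: (-0.188910-0.096607i) × (-0.000006-0.000007i) = +0.000000+0.000002i  (running Σ = -0.075543-0.000000i)
  m=7: (+0.030043+0.055560i) × (+0.000000+0.000000i) = +0.000000+0.000000i  (running Σ = -0.075543+0.000000i)
Accumulated sum -0.075543+0.000000i; after 4π/(2l+1) scaling, -0.063287+0.000000i ⇒ P_7 = -0.063287

-0.063287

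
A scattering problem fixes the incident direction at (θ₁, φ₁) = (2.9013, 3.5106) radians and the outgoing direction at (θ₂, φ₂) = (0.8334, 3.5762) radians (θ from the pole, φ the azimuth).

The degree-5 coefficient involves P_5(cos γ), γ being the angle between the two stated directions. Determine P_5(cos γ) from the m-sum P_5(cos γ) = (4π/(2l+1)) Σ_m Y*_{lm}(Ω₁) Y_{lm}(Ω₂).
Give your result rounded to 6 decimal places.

Expand P_5 via completeness: Σ_{m} conj(Y_{5,m}) at Ω₁ times Y_{5,m} at Ω₂ —
  term(m=-5) = +0.000035-0.000012i   from Y*(Ω₁)=+0.000096-0.000341i, Y(Ω₂)=+0.058431+0.084999i
  term(m=-4) = -0.001308+0.000351i   from Y*(Ω₁)=-0.000433-0.004552i, Y(Ω₂)=-0.049433-0.292120i
  term(m=-3) = +0.014748-0.002940i   from Y*(Ω₁)=-0.015624-0.031238i, Y(Ω₂)=-0.113589+0.415311i
  term(m=-2) = -0.037621+0.004964i   from Y*(Ω₁)=-0.126225-0.114796i, Y(Ω₂)=+0.143548-0.169881i
  term(m=-1) = -0.121229+0.007964i   from Y*(Ω₁)=-0.460783-0.178195i, Y(Ω₂)=+0.223051-0.103542i
  term(m=+0) = +0.169380+0.000000i   from Y*(Ω₁)=-0.571402-0.000000i, Y(Ω₂)=-0.296430+0.000000i
  term(m=+1) = -0.121229-0.007964i   from Y*(Ω₁)=+0.460783-0.178195i, Y(Ω₂)=-0.223051-0.103542i
  term(m=+2) = -0.037621-0.004964i   from Y*(Ω₁)=-0.126225+0.114796i, Y(Ω₂)=+0.143548+0.169881i
  term(m=+3) = +0.014748+0.002940i   from Y*(Ω₁)=+0.015624-0.031238i, Y(Ω₂)=+0.113589+0.415311i
  term(m=+4) = -0.001308-0.000351i   from Y*(Ω₁)=-0.000433+0.004552i, Y(Ω₂)=-0.049433+0.292120i
  term(m=+5) = +0.000035+0.000012i   from Y*(Ω₁)=-0.000096-0.000341i, Y(Ω₂)=-0.058431+0.084999i
Total Σ_m = -0.121371+0.000000i. Multiply by 1.142397: -0.138654+0.000000i. P_5(cos γ) = -0.138654

-0.138654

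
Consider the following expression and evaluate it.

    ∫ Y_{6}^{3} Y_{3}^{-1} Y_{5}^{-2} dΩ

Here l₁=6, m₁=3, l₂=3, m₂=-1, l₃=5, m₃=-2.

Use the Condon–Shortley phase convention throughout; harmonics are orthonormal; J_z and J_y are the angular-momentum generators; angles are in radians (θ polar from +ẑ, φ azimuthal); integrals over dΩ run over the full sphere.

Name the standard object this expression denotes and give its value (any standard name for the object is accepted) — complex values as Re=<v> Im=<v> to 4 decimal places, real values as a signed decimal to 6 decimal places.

Gaunt coefficient, -0.152880

This is a Gaunt coefficient — the integral of a triple product of spherical harmonics over the sphere.
Rules hold: Σm=0, L=14 even, 3≤5≤9.
N = 13·7·11 = 1001
Δ = 4!·8!·2!/15! = 1/675675
Racah Σ t=1..3: t=1:−1/8640 t=2:+1/2304 t=3:−1/8640 = 7/34560
⇒ 3j(6 3 5; 0 0 0)² = 7/429, sgn -1
Racah Σ t=0..2: t=0:+1/34560 t=1:−1/8640 t=2:+1/40320 = -1/16128
⇒ 3j(6 3 5; 3 -1 -2)² = 18/1001, sgn +1
4πI² = N·(3j₀)²·(3jₘ)² = 42/143
I = -1·√(0.293706/4π) = -0.15288036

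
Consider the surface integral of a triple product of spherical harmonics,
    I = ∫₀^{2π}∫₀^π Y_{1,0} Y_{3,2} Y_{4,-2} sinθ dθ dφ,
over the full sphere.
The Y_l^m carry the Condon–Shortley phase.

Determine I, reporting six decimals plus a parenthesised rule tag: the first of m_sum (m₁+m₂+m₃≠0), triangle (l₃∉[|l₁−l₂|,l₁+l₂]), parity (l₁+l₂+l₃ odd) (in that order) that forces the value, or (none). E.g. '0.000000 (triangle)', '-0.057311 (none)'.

0.213244 (none)

m-sum 0 ✓  L=8 even ✓  2≤4≤4 ✓
Π(2lᵢ+1) = 3×7×9 = 189
triangle coeff Δ(1,3,4) = 1/252
Σ_t [0,0]: t=0:+1/36 = 1/36
(3j)²=4/63 [(1 3 4; 0 0 0)], sign=+1
Σ_t [0,0]: t=0:+1/120 = 1/120
(3j)²=1/21 [(1 3 4; 0 2 -2)], sign=+1
⇒ 4πI² = 4/7
I = (+1)√(4/7/(4π)) = 0.21324362
No selection rule forces the value: the integral is nonzero (none).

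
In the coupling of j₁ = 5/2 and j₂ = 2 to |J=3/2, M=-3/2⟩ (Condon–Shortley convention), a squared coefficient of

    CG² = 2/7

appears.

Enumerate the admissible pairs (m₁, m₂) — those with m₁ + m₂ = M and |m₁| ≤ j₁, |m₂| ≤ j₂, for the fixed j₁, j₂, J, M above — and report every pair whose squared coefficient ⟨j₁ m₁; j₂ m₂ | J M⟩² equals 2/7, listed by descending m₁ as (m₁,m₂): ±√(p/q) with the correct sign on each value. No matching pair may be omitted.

(-5/2,1): −√(2/7)

Admissible pairs with m₁+m₂ = M = -3/2: (-5/2,1), (-3/2,0), (-1/2,-1), (1/2,-2)
  (m₁,m₂)=(1/2,-2): CG² = 4/35, CG = +√(4/35)
  (m₁,m₂)=(-1/2,-1): CG² = 9/35, CG = −√(9/35)
  (m₁,m₂)=(-3/2,0): CG² = 12/35, CG = +√(12/35)
  (m₁,m₂)=(-5/2,1): CG² = 2/7, CG = −√(2/7)   ← matches the target
Pairs with CG² = 2/7: (-5/2,1): −√(2/7)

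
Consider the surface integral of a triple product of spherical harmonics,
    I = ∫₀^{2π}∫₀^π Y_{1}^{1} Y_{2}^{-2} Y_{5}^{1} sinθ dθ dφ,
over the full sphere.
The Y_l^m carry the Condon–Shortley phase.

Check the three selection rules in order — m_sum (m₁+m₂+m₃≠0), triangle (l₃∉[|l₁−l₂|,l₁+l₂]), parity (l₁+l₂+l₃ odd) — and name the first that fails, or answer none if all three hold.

triangle

azimuthal sum: 1 − 2 + 1 = 0  ✓
l₃ must lie in [1,3]; have l₃=5  ✗
L = 1 + 2 + 5 = 8 (even)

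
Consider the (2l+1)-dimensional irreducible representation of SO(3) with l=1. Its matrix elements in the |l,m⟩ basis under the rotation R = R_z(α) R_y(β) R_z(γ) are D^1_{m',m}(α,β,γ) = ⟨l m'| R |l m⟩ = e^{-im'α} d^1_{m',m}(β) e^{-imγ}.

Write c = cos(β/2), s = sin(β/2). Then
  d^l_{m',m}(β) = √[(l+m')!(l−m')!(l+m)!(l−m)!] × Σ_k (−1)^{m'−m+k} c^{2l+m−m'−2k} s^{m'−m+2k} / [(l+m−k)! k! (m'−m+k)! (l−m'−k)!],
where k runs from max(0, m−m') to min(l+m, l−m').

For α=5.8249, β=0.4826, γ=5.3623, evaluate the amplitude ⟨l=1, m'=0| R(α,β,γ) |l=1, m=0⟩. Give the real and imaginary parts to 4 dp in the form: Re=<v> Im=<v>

Split into d^1_{0,0}(β=0.4826) × two z-phases.
Half-angle: c=0.971028, s=0.238965. N=√(1·1·1·1)=1.000000
Admissible k: 0..1 (factorial args all ≥0)
  k=0: (−1)^0·1.0000/(1)·0.9710^2·0.2390^0 = +0.942896
  k=1: (−1)^1·1.0000/(1)·0.9710^0·0.2390^2 = -0.057104
d^1_{0,0}(0.4826) = +0.942896 -0.057104 = +0.885791
D = (+1.000000+0.000000i)·(+0.885791)·(+1.000000+0.000000i) = +0.885791+0.000000i

Re=0.8858 Im=0.0000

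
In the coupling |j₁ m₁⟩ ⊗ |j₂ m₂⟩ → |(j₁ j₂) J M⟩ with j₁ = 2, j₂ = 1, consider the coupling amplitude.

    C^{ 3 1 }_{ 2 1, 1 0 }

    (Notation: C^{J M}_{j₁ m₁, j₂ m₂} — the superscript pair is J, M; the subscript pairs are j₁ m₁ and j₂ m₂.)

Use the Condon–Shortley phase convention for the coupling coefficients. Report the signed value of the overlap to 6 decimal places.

√[7·0!4!2!/7! · 3!1!1!1!4!2!] = √(96/5)
  +(−1)^0/∏(0,0,1,1,3,1)! = 1/6  (running 1/6)
⟨..|..⟩ = √(96/5)·(1/6) = +0.730297

+0.730297  (= +√(8/15))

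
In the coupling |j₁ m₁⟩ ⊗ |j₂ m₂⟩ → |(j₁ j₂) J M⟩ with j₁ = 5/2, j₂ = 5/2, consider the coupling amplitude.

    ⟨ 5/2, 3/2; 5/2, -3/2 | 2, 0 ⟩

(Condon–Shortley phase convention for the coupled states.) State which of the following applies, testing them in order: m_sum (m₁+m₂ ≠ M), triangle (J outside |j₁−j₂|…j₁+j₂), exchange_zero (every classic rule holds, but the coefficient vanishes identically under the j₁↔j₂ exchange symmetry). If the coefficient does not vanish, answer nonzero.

m-sum: m₁+m₂ = 3/2+(-3/2) = 0, M = 0  ✓
triangle: |j₁−j₂| = 0 ≤ J = 2 ≤ j₁+j₂ = 5  ✓
exchange: j₁≠j₂ or m₁≠m₂ — the exchange symmetry imposes no constraint here
value check: CG = +√(1/84) = +0.109109 ≠ 0

nonzero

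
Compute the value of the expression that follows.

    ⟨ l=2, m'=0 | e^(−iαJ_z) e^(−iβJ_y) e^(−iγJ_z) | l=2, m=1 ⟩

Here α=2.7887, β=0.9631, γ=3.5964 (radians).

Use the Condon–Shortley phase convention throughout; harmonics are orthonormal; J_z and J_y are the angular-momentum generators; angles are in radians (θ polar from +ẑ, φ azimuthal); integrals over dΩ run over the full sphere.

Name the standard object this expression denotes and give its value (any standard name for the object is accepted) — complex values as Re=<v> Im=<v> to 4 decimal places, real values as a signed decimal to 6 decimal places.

This is a Wigner D-matrix element — the rotation-matrix element ⟨l m'| R(α,β,γ) |l m⟩ in the angular-momentum basis.
First d^2_{0,1}(β=0.9631), then the phase factors e^{-i(0)α} and e^{-i(1)γ}:
With c≡cos(β/2)=0.886278 and s≡sin(β/2)=0.463153, N=[2·2·6·1]^{1/2}=4.898979
The bounds max(0,m−m')=1 and min(l+m,l−m')=2 give 2 terms
  k=1: (−1)^0·4.8990/(2)·0.8863^3·0.4632^1 = +0.789788
  k=2: (−1)^1·4.8990/(2)·0.8863^1·0.4632^3 = -0.215685
d^2_{0,1}(0.9631) = +0.789788 -0.215685 = +0.574103
Attach z-rotation phases: D = e^{-i(0)(2.7887)}·(+0.574103)·e^{-i(1)(3.5964)} = -0.515743+0.252197i

Wigner D-matrix element, Re=-0.5157 Im=0.2522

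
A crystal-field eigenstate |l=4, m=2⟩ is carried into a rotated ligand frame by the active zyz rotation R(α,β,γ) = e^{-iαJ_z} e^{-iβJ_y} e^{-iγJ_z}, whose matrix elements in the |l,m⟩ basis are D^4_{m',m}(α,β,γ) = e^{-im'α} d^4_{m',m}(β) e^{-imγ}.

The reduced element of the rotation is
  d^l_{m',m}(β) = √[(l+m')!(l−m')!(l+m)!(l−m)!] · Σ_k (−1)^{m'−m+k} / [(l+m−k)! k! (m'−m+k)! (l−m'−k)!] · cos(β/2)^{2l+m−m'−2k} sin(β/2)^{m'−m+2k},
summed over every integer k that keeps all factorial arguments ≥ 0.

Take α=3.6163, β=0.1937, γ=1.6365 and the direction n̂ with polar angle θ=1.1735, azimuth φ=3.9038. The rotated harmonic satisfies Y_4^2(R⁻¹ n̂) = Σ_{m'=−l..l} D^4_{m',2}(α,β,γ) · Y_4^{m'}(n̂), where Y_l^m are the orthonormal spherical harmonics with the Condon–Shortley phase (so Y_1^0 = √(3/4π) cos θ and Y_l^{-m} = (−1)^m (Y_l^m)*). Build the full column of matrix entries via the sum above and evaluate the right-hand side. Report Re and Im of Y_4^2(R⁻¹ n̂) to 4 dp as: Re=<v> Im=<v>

Re=-0.2280 Im=-0.1262

Need the full column D^4_{m',2} for m'=−4..4 at α=3.6163, β=0.1937, γ=1.6365.
cos(β/2)=0.995314, sin(β/2)=0.096699
d^4_{-4,2}: single k=6 term ⇒ +0.000004;  D = +0.000001-0.000004i
d^4_{-3,2}: k∈[5..6] ⇒ +0.000094 -0.000000 = +0.000093;  D = +0.000026+0.000090i
d^4_{-2,2}: k∈[4..6] ⇒ +0.001287 -0.000010 +0.000000 = +0.001277;  D = -0.000873-0.000932i
d^4_{-1,2}: k∈[3..5] ⇒ +0.012490 -0.000177 +0.000000 = +0.012314;  D = +0.011595+0.004145i
d^4_{0,2}: k∈[2..4] ⇒ +0.086243 -0.002171 +0.000008 = +0.084080;  D = -0.083355+0.011017i
d^4_{1,2}: k∈[1..3] ⇒ +0.396987 -0.018736 +0.000118 = +0.378370;  D = +0.310970-0.215549i
d^4_{2,2}: k∈[0..2] ⇒ +0.963119 -0.109089 +0.001287 = +0.855317;  D = -0.402515+0.754684i
d^4_{3,2}: k∈[0..1] ⇒ -0.350110 +0.009914 = -0.340196;  D = -0.005194+0.340156i
d^4_{4,2}: single k=0 term ⇒ +0.048104;  D = +0.021331+0.043116i
Y_4^{m'}(θ=1.1735,φ=3.9038) and Σ D·Y over m':
  (+0.0000-0.0000i)·(-0.3186-0.0296i)  (+0.0000+0.0001i)·(+0.2492+0.2865i)  (-0.0009-0.0009i)·(+0.0006-0.0136i)  (+0.0116+0.0041i)·(+0.2383-0.2275i)  (-0.0834+0.0110i)·(-0.0748+0.0000i)  (+0.3110-0.2155i)·(-0.2383-0.2275i)  (-0.4025+0.7547i)·(+0.0006+0.0136i)  (-0.0052+0.3402i)·(-0.2492+0.2865i)  (+0.0213+0.0431i)·(-0.3186+0.0296i)
Y_4^2(R⁻¹ n̂) = -0.228031-0.126178i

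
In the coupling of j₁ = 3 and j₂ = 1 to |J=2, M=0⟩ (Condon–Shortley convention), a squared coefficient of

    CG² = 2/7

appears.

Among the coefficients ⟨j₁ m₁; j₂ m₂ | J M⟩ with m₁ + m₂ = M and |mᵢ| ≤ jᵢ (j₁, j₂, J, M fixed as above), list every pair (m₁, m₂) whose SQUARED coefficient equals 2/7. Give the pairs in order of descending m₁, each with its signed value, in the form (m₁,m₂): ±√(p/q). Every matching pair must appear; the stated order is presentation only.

Admissible pairs with m₁+m₂ = M = 0: (-1,1), (0,0), (1,-1)
  (m₁,m₂)=(1,-1): CG² = 2/7, CG = +√(2/7)   ← matches the target
  (m₁,m₂)=(0,0): CG² = 3/7, CG = −√(3/7)
  (m₁,m₂)=(-1,1): CG² = 2/7, CG = +√(2/7)   ← matches the target
Pairs with CG² = 2/7: (1,-1): +√(2/7); (-1,1): +√(2/7)

(1,-1): +√(2/7); (-1,1): +√(2/7)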